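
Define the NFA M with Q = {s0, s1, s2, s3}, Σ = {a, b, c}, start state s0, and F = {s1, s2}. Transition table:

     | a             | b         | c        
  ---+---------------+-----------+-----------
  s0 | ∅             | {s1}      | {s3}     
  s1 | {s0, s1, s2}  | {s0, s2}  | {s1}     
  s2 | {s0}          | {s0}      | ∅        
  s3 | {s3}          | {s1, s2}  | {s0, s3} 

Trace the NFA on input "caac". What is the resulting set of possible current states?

{s0, s3}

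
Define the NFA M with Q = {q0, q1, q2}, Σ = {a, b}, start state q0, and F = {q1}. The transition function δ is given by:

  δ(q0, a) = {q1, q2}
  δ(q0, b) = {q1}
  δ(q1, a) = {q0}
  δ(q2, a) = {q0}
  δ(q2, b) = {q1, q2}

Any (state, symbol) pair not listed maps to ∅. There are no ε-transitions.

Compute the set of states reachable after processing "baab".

{q1, q2}

Start in {q0}.
Read 'b': q0→{q1}; now {q1}.
Read 'a': q1→{q0}; now {q0}.
Read 'a': q0→{q1, q2}; now {q1, q2}.
Read 'b': q1→∅, q2→{q1, q2}; now {q1, q2}.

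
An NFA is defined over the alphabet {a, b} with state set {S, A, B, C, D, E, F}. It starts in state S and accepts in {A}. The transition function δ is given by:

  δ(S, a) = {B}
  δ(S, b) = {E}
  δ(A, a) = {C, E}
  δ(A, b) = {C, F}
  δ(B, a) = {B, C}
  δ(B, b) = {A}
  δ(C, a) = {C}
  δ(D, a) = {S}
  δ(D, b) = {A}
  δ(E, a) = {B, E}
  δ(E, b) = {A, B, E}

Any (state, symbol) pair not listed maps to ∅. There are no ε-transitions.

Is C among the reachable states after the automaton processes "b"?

No

Start in {S}.
Read 'b': S→{E}; now {E}.
State C is not in {E}.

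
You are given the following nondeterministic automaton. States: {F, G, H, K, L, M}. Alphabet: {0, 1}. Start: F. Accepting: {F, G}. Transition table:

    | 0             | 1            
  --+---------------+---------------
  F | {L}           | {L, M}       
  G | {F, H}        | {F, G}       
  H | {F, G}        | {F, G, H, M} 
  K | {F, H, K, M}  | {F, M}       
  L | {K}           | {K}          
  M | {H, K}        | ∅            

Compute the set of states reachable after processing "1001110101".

{F, G, H, K, L, M}

Start in {F}.
Read '1': F→{L, M}; now {L, M}.
Read '0': L→{K}, M→{H, K}; now {H, K}.
Read '0': H→{F, G}, K→{F, H, K, M}; now {F, G, H, K, M}.
Read '1': F→{L, M}, G→{F, G}, H→{F, G, H, M}, K→{F, M}, M→∅; now {F, G, H, L, M}.
Read '1': F→{L, M}, G→{F, G}, H→{F, G, H, M}, L→{K}, M→∅; now {F, G, H, K, L, M}.
Read '1': F→{L, M}, G→{F, G}, H→{F, G, H, M}, K→{F, M}, L→{K}, M→∅; now {F, G, H, K, L, M}.
Read '0': F→{L}, G→{F, H}, H→{F, G}, K→{F, H, K, M}, L→{K}, M→{H, K}; now {F, G, H, K, L, M}.
Read '1': F→{L, M}, G→{F, G}, H→{F, G, H, M}, K→{F, M}, L→{K}, M→∅; now {F, G, H, K, L, M}.
Read '0': F→{L}, G→{F, H}, H→{F, G}, K→{F, H, K, M}, L→{K}, M→{H, K}; now {F, G, H, K, L, M}.
Read '1': F→{L, M}, G→{F, G}, H→{F, G, H, M}, K→{F, M}, L→{K}, M→∅; now {F, G, H, K, L, M}.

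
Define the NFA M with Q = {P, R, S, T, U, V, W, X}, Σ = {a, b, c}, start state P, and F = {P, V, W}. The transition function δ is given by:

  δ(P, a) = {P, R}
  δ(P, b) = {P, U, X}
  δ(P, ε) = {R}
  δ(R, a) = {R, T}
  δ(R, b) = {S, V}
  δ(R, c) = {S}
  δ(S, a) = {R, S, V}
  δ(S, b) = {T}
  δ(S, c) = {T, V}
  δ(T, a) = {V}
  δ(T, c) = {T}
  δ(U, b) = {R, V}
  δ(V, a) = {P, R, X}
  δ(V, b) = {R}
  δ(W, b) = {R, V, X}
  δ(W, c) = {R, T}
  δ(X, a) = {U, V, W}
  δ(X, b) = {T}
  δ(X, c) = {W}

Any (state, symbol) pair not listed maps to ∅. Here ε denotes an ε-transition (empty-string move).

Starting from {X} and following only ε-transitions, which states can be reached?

{X}

Begin with {X}.
No ε-moves leave this set, so the closure equals the set itself.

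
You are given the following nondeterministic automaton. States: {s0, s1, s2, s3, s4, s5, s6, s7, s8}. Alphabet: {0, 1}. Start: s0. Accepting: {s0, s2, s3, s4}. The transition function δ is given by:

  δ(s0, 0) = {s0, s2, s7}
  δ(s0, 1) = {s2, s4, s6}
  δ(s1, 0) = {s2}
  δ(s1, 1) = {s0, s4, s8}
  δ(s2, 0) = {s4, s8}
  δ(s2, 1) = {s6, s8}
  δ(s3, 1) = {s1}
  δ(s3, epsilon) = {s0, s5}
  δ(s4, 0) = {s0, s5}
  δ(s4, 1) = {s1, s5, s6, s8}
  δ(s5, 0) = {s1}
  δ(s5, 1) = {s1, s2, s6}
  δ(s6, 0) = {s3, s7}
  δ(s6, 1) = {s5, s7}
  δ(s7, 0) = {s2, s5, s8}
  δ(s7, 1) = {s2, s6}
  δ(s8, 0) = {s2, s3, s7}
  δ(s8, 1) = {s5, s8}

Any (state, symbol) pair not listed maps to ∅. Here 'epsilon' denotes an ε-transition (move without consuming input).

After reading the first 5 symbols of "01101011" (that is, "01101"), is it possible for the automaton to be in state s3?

Start in {s0}.
Read '0': {s0} → {s0, s2, s7}.
Read '1': {s0, s2, s7} → {s2, s4, s6, s8}.
Read '1': {s2, s4, s6, s8} → {s1, s5, s6, s7, s8}.
Read '0': {s1, s5, s6, s7, s8} → {s0, s1, s2, s3, s5, s7, s8}.
Read '1': {s0, s1, s2, s3, s5, s7, s8} → {s0, s1, s2, s4, s5, s6, s8}.
State s3 is not in {s0, s1, s2, s4, s5, s6, s8}.

No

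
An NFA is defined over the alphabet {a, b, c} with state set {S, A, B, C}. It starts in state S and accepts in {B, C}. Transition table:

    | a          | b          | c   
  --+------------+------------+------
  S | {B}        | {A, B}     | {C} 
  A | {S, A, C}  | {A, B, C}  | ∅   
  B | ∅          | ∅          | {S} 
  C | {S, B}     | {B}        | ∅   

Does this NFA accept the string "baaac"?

Yes

Start in {S}.
Read 'b': {S} → {A, B}.
Read 'a': {A, B} → {S, A, C}.
Read 'a': {S, A, C} → {S, A, B, C}.
Read 'a': {S, A, B, C} → {S, A, B, C}.
Read 'c': {S, A, B, C} → {S, C}.
The final set {S, C} contains the accepting state C.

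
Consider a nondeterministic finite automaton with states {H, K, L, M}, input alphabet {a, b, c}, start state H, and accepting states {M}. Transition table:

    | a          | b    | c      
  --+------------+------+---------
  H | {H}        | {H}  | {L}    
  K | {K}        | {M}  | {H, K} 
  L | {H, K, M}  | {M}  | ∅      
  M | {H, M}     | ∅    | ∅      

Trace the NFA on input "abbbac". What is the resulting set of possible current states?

{L}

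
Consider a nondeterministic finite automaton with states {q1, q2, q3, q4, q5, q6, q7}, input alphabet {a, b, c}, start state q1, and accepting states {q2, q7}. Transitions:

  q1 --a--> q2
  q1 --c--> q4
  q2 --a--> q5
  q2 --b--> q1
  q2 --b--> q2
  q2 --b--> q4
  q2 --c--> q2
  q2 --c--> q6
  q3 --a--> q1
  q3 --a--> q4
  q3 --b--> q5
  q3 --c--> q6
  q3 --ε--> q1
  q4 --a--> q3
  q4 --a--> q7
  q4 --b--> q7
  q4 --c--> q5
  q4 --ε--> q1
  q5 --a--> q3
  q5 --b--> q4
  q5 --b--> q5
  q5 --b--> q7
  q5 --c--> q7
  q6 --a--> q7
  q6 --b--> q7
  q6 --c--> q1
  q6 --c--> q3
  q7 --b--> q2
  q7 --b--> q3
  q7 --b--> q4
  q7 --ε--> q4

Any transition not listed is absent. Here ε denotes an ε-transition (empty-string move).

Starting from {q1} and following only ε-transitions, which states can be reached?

Begin with {q1}.
No ε-moves leave this set, so the closure equals the set itself.

{q1}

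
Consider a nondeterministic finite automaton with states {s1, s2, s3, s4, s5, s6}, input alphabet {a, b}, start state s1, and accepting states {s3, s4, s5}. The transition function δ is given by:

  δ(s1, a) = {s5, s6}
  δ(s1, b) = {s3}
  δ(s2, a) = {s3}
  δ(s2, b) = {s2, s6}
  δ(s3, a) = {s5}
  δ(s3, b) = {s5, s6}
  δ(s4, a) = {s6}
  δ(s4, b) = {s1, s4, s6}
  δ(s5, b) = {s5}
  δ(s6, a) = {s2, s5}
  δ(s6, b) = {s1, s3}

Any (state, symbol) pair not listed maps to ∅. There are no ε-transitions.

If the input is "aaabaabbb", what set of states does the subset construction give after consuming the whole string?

{s3, s5, s6}

Start in {s1}.
Read 'a': {s1} → {s5, s6}.
Read 'a': {s5, s6} → {s2, s5}.
Read 'a': {s2, s5} → {s3}.
Read 'b': {s3} → {s5, s6}.
Read 'a': {s5, s6} → {s2, s5}.
Read 'a': {s2, s5} → {s3}.
Read 'b': {s3} → {s5, s6}.
Read 'b': {s5, s6} → {s1, s3, s5}.
Read 'b': {s1, s3, s5} → {s3, s5, s6}.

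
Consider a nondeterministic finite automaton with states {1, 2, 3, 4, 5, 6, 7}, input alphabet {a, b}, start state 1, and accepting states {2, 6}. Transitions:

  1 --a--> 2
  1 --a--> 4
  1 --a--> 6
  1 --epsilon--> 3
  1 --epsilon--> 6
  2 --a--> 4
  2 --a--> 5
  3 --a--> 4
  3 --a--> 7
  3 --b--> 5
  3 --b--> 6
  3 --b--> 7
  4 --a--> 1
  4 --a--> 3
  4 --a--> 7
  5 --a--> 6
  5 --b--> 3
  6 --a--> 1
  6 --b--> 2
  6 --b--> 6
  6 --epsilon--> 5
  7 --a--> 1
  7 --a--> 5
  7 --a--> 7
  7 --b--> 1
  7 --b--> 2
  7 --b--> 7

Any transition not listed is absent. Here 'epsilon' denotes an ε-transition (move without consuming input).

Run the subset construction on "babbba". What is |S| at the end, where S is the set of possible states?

7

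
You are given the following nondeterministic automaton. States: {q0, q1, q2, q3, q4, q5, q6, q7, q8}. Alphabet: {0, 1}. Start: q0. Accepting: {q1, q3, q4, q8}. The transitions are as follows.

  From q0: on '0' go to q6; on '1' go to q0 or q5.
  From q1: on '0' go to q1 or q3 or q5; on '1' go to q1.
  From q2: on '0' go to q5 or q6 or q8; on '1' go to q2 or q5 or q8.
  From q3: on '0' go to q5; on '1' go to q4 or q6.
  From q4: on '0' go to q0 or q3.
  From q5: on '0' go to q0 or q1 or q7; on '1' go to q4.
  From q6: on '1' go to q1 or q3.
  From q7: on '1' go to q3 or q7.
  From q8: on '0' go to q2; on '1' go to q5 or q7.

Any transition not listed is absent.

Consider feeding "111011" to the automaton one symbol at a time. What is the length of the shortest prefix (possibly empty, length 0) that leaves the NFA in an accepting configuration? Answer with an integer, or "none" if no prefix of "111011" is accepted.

2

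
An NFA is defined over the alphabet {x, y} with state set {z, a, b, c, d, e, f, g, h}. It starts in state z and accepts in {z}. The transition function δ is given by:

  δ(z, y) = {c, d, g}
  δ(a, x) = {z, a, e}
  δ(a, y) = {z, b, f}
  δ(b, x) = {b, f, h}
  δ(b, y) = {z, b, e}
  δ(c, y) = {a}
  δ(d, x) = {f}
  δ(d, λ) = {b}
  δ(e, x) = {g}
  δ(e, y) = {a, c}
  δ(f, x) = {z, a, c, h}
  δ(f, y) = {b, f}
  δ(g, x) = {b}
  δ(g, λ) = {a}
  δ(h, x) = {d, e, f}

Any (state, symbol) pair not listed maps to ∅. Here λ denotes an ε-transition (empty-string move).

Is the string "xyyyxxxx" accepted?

No

Start in {z}.
Read 'x': {z} → ∅.
The set is empty and remains empty for the remaining 7 symbols.
The final set ∅ contains no accepting state.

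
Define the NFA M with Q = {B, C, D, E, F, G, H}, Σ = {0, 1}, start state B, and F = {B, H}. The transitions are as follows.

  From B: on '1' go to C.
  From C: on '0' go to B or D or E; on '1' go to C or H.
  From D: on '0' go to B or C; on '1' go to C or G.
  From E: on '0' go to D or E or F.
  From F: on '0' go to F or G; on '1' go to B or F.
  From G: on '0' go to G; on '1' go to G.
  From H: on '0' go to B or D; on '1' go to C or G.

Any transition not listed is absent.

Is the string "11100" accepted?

Start in {B}.
Read '1': B→{C}; now {C}.
Read '1': C→{C, H}; now {C, H}.
Read '1': C→{C, H}, H→{C, G}; now {C, G, H}.
Read '0': C→{B, D, E}, G→{G}, H→{B, D}; now {B, D, E, G}.
Read '0': B→∅, D→{B, C}, E→{D, E, F}, G→{G}; now {B, C, D, E, F, G}.
The final set {B, C, D, E, F, G} contains the accepting state B.

Yes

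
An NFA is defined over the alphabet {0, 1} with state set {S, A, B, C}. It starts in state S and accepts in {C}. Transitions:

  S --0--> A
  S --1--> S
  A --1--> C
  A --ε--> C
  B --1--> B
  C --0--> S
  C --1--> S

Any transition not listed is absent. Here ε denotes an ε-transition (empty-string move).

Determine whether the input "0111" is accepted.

Start in {S}.
Read '0': S→{A}; union {A}; ε-closure = {A, C}.
Read '1': A→{C}, C→{S}; now {S, C}.
Read '1': S→{S}, C→{S}; now {S}.
Read '1': S→{S}; now {S}.
The final set {S} contains no accepting state.

No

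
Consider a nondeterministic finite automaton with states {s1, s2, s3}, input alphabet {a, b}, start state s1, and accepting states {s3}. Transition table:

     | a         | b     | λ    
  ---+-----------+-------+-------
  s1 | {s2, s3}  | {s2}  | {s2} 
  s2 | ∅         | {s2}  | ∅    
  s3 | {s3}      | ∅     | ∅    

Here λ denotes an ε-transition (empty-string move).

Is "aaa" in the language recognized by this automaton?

Yes

Start: ε-closure({s1}) = {s1, s2}.
Read 'a': {s1, s2} → {s2, s3}.
Read 'a': {s2, s3} → {s3}.
Read 'a': {s3} → {s3}.
The final set {s3} contains the accepting state s3.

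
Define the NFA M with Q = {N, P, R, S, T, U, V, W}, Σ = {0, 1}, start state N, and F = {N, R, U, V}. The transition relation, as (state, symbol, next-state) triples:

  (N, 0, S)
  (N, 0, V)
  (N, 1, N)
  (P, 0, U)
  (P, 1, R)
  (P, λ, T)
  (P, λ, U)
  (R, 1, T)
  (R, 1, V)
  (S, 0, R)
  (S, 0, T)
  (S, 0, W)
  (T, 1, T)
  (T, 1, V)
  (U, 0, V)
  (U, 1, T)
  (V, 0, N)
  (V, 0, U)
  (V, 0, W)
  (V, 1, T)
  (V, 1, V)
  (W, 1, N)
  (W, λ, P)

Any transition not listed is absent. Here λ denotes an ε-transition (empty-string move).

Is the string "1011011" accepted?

Yes

Start in {N}.
Read '1': N→{N}; now {N}.
Read '0': N→{S, V}; now {S, V}.
Read '1': S→∅, V→{T, V}; now {T, V}.
Read '1': T→{T, V}, V→{T, V}; now {T, V}.
Read '0': T→∅, V→{N, U, W}; union {N, U, W}; ε-closure = {N, P, T, U, W}.
Read '1': N→{N}, P→{R}, T→{T, V}, U→{T}, W→{N}; now {N, R, T, V}.
Read '1': N→{N}, R→{T, V}, T→{T, V}, V→{T, V}; now {N, T, V}.
The final set {N, T, V} contains the accepting states N, V.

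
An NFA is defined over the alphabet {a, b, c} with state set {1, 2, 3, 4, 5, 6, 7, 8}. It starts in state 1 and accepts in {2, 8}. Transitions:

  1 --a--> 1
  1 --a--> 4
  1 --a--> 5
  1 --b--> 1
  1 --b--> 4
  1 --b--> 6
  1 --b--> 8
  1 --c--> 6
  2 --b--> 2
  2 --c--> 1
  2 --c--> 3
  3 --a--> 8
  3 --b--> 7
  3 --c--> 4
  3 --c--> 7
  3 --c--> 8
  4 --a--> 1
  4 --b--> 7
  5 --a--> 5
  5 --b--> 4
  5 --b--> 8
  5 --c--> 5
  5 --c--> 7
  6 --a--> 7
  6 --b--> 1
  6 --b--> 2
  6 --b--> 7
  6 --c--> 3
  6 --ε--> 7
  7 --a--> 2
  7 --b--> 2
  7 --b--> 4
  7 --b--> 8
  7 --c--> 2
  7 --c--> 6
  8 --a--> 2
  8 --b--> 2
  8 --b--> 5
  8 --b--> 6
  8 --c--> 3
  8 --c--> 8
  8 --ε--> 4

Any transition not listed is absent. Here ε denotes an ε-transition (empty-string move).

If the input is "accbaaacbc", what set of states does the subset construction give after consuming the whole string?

{1, 2, 3, 4, 6, 7, 8}

Start in {1}.
Read 'a': 1→{1, 4, 5}; now {1, 4, 5}.
Read 'c': 1→{6}, 4→∅, 5→{5, 7}; now {5, 6, 7}.
Read 'c': 5→{5, 7}, 6→{3}, 7→{2, 6}; now {2, 3, 5, 6, 7}.
Read 'b': 2→{2}, 3→{7}, 5→{4, 8}, 6→{1, 2, 7}, 7→{2, 4, 8}; now {1, 2, 4, 7, 8}.
Read 'a': 1→{1, 4, 5}, 2→∅, 4→{1}, 7→{2}, 8→{2}; now {1, 2, 4, 5}.
Read 'a': 1→{1, 4, 5}, 2→∅, 4→{1}, 5→{5}; now {1, 4, 5}.
Read 'a': 1→{1, 4, 5}, 4→{1}, 5→{5}; now {1, 4, 5}.
Read 'c': 1→{6}, 4→∅, 5→{5, 7}; now {5, 6, 7}.
Read 'b': 5→{4, 8}, 6→{1, 2, 7}, 7→{2, 4, 8}; now {1, 2, 4, 7, 8}.
Read 'c': 1→{6}, 2→{1, 3}, 4→∅, 7→{2, 6}, 8→{3, 8}; union {1, 2, 3, 6, 8}; ε-closure = {1, 2, 3, 4, 6, 7, 8}.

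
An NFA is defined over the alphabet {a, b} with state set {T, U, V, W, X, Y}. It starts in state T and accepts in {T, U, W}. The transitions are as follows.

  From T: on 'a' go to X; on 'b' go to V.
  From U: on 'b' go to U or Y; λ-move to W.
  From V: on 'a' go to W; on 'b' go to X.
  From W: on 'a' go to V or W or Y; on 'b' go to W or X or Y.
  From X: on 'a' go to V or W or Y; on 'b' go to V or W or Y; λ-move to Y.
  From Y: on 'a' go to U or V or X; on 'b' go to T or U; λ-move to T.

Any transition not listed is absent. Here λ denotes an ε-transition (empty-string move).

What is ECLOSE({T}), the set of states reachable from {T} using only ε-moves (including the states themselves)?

{T}

Begin with {T}.
No ε-moves leave this set, so the closure equals the set itself.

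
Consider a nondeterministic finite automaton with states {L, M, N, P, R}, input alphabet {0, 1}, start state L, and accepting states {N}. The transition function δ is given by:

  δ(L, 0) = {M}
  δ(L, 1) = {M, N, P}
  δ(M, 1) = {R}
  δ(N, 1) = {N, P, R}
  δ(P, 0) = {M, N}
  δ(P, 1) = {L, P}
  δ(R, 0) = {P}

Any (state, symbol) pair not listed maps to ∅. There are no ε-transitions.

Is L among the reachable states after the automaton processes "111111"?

Yes

Start in {L}.
Read '1': {L} → {M, N, P}.
Read '1': {M, N, P} → {L, N, P, R}.
Read '1': {L, N, P, R} → {L, M, N, P, R}.
Read '1': {L, M, N, P, R} → {L, M, N, P, R}.
Read '1': {L, M, N, P, R} → {L, M, N, P, R}.
Read '1': {L, M, N, P, R} → {L, M, N, P, R}.
State L is in {L, M, N, P, R}.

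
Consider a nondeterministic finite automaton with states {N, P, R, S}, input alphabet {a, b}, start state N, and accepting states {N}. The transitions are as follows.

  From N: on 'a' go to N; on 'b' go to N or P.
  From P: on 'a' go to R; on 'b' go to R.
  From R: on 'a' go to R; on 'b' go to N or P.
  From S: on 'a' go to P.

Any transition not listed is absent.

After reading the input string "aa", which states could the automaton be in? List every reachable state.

Start in {N}.
Read 'a': N→{N}; now {N}.
Read 'a': N→{N}; now {N}.

{N}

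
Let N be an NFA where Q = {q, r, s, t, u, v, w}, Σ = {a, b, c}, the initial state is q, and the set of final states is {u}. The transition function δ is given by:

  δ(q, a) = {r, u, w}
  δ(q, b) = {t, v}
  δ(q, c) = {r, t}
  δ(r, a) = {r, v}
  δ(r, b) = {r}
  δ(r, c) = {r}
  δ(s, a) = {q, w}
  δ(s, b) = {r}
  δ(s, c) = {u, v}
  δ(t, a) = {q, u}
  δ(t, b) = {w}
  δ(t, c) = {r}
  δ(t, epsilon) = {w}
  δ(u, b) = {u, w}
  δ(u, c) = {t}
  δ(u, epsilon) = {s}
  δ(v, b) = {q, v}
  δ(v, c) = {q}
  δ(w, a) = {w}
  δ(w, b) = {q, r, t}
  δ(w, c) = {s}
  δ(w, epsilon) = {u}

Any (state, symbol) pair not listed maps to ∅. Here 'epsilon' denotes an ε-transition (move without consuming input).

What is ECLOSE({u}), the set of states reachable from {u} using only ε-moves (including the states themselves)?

{s, u}

Begin with {u}.
ε-move u → s; add s.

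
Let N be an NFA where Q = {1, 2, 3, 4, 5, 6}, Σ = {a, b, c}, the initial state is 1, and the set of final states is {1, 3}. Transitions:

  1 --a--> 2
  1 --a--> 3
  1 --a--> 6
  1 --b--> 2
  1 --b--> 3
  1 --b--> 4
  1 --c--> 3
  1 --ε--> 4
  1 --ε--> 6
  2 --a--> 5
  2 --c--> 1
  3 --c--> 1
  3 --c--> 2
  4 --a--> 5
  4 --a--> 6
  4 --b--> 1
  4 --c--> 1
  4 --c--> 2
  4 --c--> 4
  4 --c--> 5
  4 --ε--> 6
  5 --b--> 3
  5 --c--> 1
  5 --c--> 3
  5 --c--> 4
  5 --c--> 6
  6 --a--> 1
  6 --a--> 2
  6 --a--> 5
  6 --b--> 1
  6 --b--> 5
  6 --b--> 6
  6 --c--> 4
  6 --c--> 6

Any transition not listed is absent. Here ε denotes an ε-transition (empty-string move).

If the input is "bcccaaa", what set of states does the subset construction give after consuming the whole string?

{1, 2, 3, 4, 5, 6}

Start: ε-closure({1}) = {1, 4, 6}.
Read 'b': 1→{2, 3, 4}, 4→{1}, 6→{1, 5, 6}; now {1, 2, 3, 4, 5, 6}.
Read 'c': 1→{3}, 2→{1}, 3→{1, 2}, 4→{1, 2, 4, 5}, 5→{1, 3, 4, 6}, 6→{4, 6}; now {1, 2, 3, 4, 5, 6}.
Read 'c': 1→{3}, 2→{1}, 3→{1, 2}, 4→{1, 2, 4, 5}, 5→{1, 3, 4, 6}, 6→{4, 6}; now {1, 2, 3, 4, 5, 6}.
Read 'c': 1→{3}, 2→{1}, 3→{1, 2}, 4→{1, 2, 4, 5}, 5→{1, 3, 4, 6}, 6→{4, 6}; now {1, 2, 3, 4, 5, 6}.
Read 'a': 1→{2, 3, 6}, 2→{5}, 3→∅, 4→{5, 6}, 5→∅, 6→{1, 2, 5}; union {1, 2, 3, 5, 6}; ε-closure = {1, 2, 3, 4, 5, 6}.
Read 'a': 1→{2, 3, 6}, 2→{5}, 3→∅, 4→{5, 6}, 5→∅, 6→{1, 2, 5}; union {1, 2, 3, 5, 6}; ε-closure = {1, 2, 3, 4, 5, 6}.
Read 'a': 1→{2, 3, 6}, 2→{5}, 3→∅, 4→{5, 6}, 5→∅, 6→{1, 2, 5}; union {1, 2, 3, 5, 6}; ε-closure = {1, 2, 3, 4, 5, 6}.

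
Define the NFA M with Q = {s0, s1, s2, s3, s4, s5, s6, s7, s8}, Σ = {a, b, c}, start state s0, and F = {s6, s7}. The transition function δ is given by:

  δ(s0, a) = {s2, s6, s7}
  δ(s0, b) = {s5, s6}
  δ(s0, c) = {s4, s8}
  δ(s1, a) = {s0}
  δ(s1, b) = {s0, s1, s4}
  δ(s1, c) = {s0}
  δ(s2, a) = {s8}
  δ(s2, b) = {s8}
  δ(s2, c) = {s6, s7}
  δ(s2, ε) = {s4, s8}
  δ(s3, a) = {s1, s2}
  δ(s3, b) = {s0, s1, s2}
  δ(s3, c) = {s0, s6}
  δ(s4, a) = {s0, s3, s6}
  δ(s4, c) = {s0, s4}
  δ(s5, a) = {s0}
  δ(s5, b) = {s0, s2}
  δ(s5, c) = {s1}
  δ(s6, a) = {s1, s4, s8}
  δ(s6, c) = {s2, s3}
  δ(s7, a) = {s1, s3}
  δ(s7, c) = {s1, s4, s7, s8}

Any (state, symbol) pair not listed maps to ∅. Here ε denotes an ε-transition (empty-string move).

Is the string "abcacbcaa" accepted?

Start in {s0}.
Read 'a': {s0} → {s2, s4, s6, s7, s8}.
Read 'b': {s2, s4, s6, s7, s8} → {s8}.
Read 'c': {s8} → ∅.
The set is empty and remains empty for the remaining 6 symbols.
The final set ∅ contains no accepting state.

No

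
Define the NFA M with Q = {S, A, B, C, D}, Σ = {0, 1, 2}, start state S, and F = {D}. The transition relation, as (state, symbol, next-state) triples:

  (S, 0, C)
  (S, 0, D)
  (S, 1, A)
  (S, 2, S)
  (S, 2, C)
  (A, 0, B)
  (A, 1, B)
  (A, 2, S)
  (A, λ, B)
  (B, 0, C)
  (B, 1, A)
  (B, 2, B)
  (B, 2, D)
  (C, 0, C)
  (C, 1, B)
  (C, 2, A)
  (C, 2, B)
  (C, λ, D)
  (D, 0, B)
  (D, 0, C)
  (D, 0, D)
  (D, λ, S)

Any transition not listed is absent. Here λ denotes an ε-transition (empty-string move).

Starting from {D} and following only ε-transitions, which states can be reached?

{S, D}

Begin with {D}.
ε-move D → S; add S.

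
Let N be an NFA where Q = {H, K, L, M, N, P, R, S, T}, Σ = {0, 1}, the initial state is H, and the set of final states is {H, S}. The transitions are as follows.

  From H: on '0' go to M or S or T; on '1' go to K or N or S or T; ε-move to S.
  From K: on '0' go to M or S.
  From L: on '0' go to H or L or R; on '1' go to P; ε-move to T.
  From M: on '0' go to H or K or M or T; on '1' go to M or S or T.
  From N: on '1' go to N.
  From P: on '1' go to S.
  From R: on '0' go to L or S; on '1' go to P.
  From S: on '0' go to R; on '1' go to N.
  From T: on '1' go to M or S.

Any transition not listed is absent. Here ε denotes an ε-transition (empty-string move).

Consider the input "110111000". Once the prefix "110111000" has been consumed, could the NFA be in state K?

Yes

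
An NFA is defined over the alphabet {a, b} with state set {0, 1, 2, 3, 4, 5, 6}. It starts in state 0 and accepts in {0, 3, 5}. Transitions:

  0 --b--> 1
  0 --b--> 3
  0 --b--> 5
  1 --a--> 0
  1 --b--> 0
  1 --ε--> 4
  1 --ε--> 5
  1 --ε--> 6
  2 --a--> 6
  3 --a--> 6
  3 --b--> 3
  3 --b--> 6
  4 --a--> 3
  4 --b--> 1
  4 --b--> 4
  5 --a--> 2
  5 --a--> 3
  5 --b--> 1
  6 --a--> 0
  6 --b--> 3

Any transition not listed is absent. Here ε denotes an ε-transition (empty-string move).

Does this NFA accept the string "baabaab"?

Yes

Start in {0}.
Read 'b': 0→{1, 3, 5}; union {1, 3, 5}; ε-closure = {1, 3, 4, 5, 6}.
Read 'a': 1→{0}, 3→{6}, 4→{3}, 5→{2, 3}, 6→{0}; now {0, 2, 3, 6}.
Read 'a': 0→∅, 2→{6}, 3→{6}, 6→{0}; now {0, 6}.
Read 'b': 0→{1, 3, 5}, 6→{3}; union {1, 3, 5}; ε-closure = {1, 3, 4, 5, 6}.
Read 'a': 1→{0}, 3→{6}, 4→{3}, 5→{2, 3}, 6→{0}; now {0, 2, 3, 6}.
Read 'a': 0→∅, 2→{6}, 3→{6}, 6→{0}; now {0, 6}.
Read 'b': 0→{1, 3, 5}, 6→{3}; union {1, 3, 5}; ε-closure = {1, 3, 4, 5, 6}.
The final set {1, 3, 4, 5, 6} contains the accepting states 3, 5.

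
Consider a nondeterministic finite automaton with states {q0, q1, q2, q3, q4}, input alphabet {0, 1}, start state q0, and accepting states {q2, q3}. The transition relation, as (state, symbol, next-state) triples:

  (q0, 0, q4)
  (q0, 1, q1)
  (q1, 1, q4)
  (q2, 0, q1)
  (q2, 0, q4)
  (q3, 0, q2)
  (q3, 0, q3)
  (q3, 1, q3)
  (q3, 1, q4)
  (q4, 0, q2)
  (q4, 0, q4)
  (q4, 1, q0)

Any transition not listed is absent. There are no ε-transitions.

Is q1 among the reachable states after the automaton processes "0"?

Start in {q0}.
Read '0': q0→{q4}; now {q4}.
State q1 is not in {q4}.

No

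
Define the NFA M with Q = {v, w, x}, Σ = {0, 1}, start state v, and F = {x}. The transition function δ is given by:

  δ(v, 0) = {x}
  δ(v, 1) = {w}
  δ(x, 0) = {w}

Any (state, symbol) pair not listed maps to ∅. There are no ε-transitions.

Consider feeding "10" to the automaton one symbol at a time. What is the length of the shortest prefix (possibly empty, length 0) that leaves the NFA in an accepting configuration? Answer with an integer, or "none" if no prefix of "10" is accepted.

Start in {v}.
Read '1': v→{w}; now {w}.
Read '0': w→∅; now ∅.
No reachable set along the way intersects F.

none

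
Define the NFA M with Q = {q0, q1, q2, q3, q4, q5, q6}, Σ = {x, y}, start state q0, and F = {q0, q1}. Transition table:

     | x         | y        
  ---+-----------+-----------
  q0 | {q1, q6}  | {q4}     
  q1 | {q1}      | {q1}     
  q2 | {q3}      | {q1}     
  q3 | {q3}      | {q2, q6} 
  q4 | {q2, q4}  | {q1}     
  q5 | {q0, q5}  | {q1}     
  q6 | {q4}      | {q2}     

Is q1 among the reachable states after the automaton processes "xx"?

Yes

Start in {q0}.
Read 'x': q0→{q1, q6}; now {q1, q6}.
Read 'x': q1→{q1}, q6→{q4}; now {q1, q4}.
State q1 is in {q1, q4}.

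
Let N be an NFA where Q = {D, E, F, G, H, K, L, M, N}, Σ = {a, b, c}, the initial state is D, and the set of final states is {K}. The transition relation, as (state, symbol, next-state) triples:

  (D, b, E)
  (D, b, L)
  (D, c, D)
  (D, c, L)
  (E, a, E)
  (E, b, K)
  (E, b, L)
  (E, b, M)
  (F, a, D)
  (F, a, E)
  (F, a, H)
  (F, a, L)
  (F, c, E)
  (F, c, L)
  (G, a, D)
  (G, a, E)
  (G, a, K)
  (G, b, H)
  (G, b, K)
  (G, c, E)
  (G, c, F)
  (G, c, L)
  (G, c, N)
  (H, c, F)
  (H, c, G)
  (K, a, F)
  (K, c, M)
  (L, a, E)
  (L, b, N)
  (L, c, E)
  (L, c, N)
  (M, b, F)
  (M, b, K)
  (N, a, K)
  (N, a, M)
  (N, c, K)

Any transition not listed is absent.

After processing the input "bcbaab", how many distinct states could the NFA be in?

5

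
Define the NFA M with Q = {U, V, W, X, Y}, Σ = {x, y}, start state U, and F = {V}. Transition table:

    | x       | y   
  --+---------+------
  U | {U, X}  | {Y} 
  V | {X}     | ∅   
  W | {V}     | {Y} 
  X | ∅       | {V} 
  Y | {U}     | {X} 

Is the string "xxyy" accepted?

Start in {U}.
Read 'x': U→{U, X}; now {U, X}.
Read 'x': U→{U, X}, X→∅; now {U, X}.
Read 'y': U→{Y}, X→{V}; now {V, Y}.
Read 'y': V→∅, Y→{X}; now {X}.
The final set {X} contains no accepting state.

No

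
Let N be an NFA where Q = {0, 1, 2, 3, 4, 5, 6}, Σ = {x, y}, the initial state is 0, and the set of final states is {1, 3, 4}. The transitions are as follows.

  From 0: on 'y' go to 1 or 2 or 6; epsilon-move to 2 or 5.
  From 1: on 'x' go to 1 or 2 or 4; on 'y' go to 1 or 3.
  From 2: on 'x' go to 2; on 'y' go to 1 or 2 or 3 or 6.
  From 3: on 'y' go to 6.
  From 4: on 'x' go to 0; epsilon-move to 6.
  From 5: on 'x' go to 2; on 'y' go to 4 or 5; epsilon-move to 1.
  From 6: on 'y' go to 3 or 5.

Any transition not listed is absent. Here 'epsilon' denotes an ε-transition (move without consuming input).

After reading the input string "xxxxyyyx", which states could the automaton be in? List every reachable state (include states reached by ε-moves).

Start: ε-closure({0}) = {0, 1, 2, 5}.
Read 'x': {0, 1, 2, 5} → {1, 2, 4, 6}.
Read 'x': {1, 2, 4, 6} → {0, 1, 2, 4, 5, 6}.
Read 'x': {0, 1, 2, 4, 5, 6} → {0, 1, 2, 4, 5, 6}.
Read 'x': {0, 1, 2, 4, 5, 6} → {0, 1, 2, 4, 5, 6}.
Read 'y': {0, 1, 2, 4, 5, 6} → {1, 2, 3, 4, 5, 6}.
Read 'y': {1, 2, 3, 4, 5, 6} → {1, 2, 3, 4, 5, 6}.
Read 'y': {1, 2, 3, 4, 5, 6} → {1, 2, 3, 4, 5, 6}.
Read 'x': {1, 2, 3, 4, 5, 6} → {0, 1, 2, 4, 5, 6}.

{0, 1, 2, 4, 5, 6}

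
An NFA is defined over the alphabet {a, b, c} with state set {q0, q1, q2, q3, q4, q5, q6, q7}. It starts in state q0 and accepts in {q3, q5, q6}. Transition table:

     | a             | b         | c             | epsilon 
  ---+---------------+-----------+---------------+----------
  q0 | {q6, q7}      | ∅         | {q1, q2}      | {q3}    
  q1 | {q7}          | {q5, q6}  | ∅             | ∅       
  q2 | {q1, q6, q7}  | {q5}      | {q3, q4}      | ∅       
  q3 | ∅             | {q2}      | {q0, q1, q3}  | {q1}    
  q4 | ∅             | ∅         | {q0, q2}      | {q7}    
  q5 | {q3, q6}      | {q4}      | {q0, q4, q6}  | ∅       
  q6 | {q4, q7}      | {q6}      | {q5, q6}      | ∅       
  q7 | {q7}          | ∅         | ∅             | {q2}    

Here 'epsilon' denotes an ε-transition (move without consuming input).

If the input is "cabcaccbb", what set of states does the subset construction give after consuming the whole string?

Start: ε-closure({q0}) = {q0, q1, q3}.
Read 'c': {q0, q1, q3} → {q0, q1, q2, q3}.
Read 'a': {q0, q1, q2, q3} → {q1, q2, q6, q7}.
Read 'b': {q1, q2, q6, q7} → {q5, q6}.
Read 'c': {q5, q6} → {q0, q1, q2, q3, q4, q5, q6, q7}.
Read 'a': {q0, q1, q2, q3, q4, q5, q6, q7} → {q1, q2, q3, q4, q6, q7}.
Read 'c': {q1, q2, q3, q4, q6, q7} → {q0, q1, q2, q3, q4, q5, q6, q7}.
Read 'c': {q0, q1, q2, q3, q4, q5, q6, q7} → {q0, q1, q2, q3, q4, q5, q6, q7}.
Read 'b': {q0, q1, q2, q3, q4, q5, q6, q7} → {q2, q4, q5, q6, q7}.
Read 'b': {q2, q4, q5, q6, q7} → {q2, q4, q5, q6, q7}.

{q2, q4, q5, q6, q7}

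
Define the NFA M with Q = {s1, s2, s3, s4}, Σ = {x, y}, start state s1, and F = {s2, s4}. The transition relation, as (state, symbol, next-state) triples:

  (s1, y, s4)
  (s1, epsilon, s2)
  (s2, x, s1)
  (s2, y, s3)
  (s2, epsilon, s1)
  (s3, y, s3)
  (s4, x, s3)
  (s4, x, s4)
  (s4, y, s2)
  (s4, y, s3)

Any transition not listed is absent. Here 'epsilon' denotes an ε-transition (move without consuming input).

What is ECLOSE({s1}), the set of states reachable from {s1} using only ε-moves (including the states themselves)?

Begin with {s1}.
ε-move s1 → s2; add s2.

{s1, s2}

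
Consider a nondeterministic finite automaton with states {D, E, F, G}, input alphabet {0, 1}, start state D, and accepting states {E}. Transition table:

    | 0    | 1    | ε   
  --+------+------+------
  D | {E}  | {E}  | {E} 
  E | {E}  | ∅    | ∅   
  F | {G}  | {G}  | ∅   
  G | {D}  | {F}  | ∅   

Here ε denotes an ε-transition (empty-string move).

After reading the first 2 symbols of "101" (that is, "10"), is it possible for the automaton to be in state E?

Start: ε-closure({D}) = {D, E}.
Read '1': D→{E}, E→∅; now {E}.
Read '0': E→{E}; now {E}.
State E is in {E}.

Yes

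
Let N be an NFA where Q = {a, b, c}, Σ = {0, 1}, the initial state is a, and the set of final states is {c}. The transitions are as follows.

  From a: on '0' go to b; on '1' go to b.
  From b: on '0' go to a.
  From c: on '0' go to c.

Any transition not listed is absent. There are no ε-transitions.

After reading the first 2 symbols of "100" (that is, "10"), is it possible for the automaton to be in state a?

Yes

Start in {a}.
Read '1': a→{b}; now {b}.
Read '0': b→{a}; now {a}.
State a is in {a}.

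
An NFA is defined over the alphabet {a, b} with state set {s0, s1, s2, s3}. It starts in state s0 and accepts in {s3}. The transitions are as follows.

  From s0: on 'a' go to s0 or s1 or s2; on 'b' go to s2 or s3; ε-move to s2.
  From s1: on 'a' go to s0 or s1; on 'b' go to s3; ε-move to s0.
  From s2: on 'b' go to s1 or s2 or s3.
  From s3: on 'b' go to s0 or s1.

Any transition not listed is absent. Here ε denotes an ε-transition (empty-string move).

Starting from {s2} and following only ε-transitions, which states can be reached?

Begin with {s2}.
No ε-moves leave this set, so the closure equals the set itself.

{s2}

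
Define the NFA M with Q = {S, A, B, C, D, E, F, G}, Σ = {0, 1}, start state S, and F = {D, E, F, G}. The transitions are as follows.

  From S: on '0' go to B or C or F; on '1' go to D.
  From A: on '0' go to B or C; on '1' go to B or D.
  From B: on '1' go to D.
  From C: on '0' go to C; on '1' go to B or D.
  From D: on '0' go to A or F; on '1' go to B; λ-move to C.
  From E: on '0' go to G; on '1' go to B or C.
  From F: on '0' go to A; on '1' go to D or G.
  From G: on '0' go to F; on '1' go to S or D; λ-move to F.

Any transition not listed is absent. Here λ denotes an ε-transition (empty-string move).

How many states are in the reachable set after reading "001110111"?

6

Start in {S}.
Read '0': S→{B, C, F}; now {B, C, F}.
Read '0': B→∅, C→{C}, F→{A}; now {A, C}.
Read '1': A→{B, D}, C→{B, D}; union {B, D}; ε-closure = {B, C, D}.
Read '1': B→{D}, C→{B, D}, D→{B}; union {B, D}; ε-closure = {B, C, D}.
Read '1': B→{D}, C→{B, D}, D→{B}; union {B, D}; ε-closure = {B, C, D}.
Read '0': B→∅, C→{C}, D→{A, F}; now {A, C, F}.
Read '1': A→{B, D}, C→{B, D}, F→{D, G}; union {B, D, G}; ε-closure = {B, C, D, F, G}.
Read '1': B→{D}, C→{B, D}, D→{B}, F→{D, G}, G→{S, D}; union {S, B, D, G}; ε-closure = {S, B, C, D, F, G}.
Read '1': S→{D}, B→{D}, C→{B, D}, D→{B}, F→{D, G}, G→{S, D}; union {S, B, D, G}; ε-closure = {S, B, C, D, F, G}.
That set has 6 states.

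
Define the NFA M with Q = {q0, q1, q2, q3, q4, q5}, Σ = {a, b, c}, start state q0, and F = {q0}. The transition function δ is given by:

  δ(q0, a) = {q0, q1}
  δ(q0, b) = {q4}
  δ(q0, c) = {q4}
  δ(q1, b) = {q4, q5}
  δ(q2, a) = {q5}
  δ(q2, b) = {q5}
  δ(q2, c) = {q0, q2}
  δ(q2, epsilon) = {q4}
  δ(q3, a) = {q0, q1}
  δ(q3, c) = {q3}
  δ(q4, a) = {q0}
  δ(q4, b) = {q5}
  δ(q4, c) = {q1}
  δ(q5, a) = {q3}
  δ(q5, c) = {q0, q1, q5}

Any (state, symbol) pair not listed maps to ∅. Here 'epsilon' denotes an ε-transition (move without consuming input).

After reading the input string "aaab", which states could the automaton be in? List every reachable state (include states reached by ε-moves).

{q4, q5}

Start in {q0}.
Read 'a': {q0} → {q0, q1}.
Read 'a': {q0, q1} → {q0, q1}.
Read 'a': {q0, q1} → {q0, q1}.
Read 'b': {q0, q1} → {q4, q5}.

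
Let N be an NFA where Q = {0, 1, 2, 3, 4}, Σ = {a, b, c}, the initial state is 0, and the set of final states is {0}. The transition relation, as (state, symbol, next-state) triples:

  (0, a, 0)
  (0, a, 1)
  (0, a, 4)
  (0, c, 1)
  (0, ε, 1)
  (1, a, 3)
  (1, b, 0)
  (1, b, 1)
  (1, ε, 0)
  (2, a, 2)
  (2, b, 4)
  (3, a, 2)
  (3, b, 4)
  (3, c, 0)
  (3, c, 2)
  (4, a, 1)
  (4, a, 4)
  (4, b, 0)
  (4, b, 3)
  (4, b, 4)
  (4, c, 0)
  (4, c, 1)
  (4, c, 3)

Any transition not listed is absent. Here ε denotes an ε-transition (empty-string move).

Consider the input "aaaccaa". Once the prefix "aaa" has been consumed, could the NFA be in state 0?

Start: ε-closure({0}) = {0, 1}.
Read 'a': {0, 1} → {0, 1, 3, 4}.
Read 'a': {0, 1, 3, 4} → {0, 1, 2, 3, 4}.
Read 'a': {0, 1, 2, 3, 4} → {0, 1, 2, 3, 4}.
State 0 is in {0, 1, 2, 3, 4}.

Yes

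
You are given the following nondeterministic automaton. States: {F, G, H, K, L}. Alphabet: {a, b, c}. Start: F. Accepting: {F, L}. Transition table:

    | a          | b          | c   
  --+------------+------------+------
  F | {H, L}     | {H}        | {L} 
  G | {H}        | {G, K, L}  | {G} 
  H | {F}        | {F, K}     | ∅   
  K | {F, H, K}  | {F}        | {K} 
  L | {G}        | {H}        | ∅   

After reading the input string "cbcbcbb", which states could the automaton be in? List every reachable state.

∅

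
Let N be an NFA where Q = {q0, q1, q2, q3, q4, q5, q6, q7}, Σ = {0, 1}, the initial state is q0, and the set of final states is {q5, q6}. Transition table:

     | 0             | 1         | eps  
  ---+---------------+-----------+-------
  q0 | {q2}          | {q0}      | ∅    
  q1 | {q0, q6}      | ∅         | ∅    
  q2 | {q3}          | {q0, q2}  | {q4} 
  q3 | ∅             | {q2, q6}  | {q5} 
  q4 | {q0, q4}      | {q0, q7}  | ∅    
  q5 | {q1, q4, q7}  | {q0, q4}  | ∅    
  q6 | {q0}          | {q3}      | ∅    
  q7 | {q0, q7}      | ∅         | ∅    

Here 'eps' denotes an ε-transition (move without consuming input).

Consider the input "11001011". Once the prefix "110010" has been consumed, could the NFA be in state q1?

No

Start in {q0}.
Read '1': q0→{q0}; now {q0}.
Read '1': q0→{q0}; now {q0}.
Read '0': q0→{q2}; union {q2}; ε-closure = {q2, q4}.
Read '0': q2→{q3}, q4→{q0, q4}; union {q0, q3, q4}; ε-closure = {q0, q3, q4, q5}.
Read '1': q0→{q0}, q3→{q2, q6}, q4→{q0, q7}, q5→{q0, q4}; now {q0, q2, q4, q6, q7}.
Read '0': q0→{q2}, q2→{q3}, q4→{q0, q4}, q6→{q0}, q7→{q0, q7}; union {q0, q2, q3, q4, q7}; ε-closure = {q0, q2, q3, q4, q5, q7}.
State q1 is not in {q0, q2, q3, q4, q5, q7}.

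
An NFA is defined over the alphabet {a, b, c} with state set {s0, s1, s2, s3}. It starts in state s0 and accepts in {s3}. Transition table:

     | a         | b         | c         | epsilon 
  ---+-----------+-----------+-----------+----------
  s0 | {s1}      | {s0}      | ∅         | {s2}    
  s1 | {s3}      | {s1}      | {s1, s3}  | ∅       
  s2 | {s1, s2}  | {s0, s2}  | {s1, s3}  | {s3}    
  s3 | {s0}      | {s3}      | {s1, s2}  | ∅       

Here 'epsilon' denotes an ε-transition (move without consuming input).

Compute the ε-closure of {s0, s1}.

{s0, s1, s2, s3}

Begin with {s0, s1}.
ε-move s0 → s2; add s2.
ε-move s2 → s3; add s3.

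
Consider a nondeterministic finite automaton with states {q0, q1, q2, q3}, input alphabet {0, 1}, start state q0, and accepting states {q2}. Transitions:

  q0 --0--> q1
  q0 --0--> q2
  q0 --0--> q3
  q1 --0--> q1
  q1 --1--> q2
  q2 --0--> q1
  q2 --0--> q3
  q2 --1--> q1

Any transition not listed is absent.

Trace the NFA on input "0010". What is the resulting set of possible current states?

{q1, q3}

Start in {q0}.
Read '0': {q0} → {q1, q2, q3}.
Read '0': {q1, q2, q3} → {q1, q3}.
Read '1': {q1, q3} → {q2}.
Read '0': {q2} → {q1, q3}.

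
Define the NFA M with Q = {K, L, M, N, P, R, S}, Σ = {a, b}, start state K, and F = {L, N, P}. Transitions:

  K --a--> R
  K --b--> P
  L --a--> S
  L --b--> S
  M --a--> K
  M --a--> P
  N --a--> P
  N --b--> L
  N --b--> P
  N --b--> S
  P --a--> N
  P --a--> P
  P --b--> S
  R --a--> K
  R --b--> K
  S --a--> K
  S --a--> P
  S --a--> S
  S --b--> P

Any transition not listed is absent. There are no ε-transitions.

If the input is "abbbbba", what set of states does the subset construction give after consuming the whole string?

Start in {K}.
Read 'a': K→{R}; now {R}.
Read 'b': R→{K}; now {K}.
Read 'b': K→{P}; now {P}.
Read 'b': P→{S}; now {S}.
Read 'b': S→{P}; now {P}.
Read 'b': P→{S}; now {S}.
Read 'a': S→{K, P, S}; now {K, P, S}.

{K, P, S}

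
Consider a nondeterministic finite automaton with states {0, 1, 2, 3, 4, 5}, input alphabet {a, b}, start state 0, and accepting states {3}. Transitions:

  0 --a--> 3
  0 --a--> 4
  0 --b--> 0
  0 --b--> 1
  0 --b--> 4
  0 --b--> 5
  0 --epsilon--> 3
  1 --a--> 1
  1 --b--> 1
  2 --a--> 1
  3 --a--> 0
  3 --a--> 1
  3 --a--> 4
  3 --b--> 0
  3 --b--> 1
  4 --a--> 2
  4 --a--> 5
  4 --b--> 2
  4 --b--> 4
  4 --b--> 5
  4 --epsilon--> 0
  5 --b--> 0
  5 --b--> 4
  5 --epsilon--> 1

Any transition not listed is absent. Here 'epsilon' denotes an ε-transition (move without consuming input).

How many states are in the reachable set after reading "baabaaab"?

Start: ε-closure({0}) = {0, 3}.
Read 'b': 0→{0, 1, 4, 5}, 3→{0, 1}; union {0, 1, 4, 5}; ε-closure = {0, 1, 3, 4, 5}.
Read 'a': 0→{3, 4}, 1→{1}, 3→{0, 1, 4}, 4→{2, 5}, 5→∅; now {0, 1, 2, 3, 4, 5}.
Read 'a': 0→{3, 4}, 1→{1}, 2→{1}, 3→{0, 1, 4}, 4→{2, 5}, 5→∅; now {0, 1, 2, 3, 4, 5}.
Read 'b': 0→{0, 1, 4, 5}, 1→{1}, 2→∅, 3→{0, 1}, 4→{2, 4, 5}, 5→{0, 4}; union {0, 1, 2, 4, 5}; ε-closure = {0, 1, 2, 3, 4, 5}.
Read 'a': 0→{3, 4}, 1→{1}, 2→{1}, 3→{0, 1, 4}, 4→{2, 5}, 5→∅; now {0, 1, 2, 3, 4, 5}.
Read 'a': 0→{3, 4}, 1→{1}, 2→{1}, 3→{0, 1, 4}, 4→{2, 5}, 5→∅; now {0, 1, 2, 3, 4, 5}.
Read 'a': 0→{3, 4}, 1→{1}, 2→{1}, 3→{0, 1, 4}, 4→{2, 5}, 5→∅; now {0, 1, 2, 3, 4, 5}.
Read 'b': 0→{0, 1, 4, 5}, 1→{1}, 2→∅, 3→{0, 1}, 4→{2, 4, 5}, 5→{0, 4}; union {0, 1, 2, 4, 5}; ε-closure = {0, 1, 2, 3, 4, 5}.
That set has 6 states.

6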